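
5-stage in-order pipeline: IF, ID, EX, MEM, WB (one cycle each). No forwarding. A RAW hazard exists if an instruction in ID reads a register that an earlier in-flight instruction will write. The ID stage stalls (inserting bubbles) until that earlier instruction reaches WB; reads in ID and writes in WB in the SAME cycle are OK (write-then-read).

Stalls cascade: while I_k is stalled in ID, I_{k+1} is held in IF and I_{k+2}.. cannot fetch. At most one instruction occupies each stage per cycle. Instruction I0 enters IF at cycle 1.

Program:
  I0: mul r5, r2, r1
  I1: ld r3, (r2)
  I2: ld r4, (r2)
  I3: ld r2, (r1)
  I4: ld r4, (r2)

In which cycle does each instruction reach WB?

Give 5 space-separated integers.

I0 mul r5 <- r2,r1: IF@1 ID@2 stall=0 (-) EX@3 MEM@4 WB@5
I1 ld r3 <- r2: IF@2 ID@3 stall=0 (-) EX@4 MEM@5 WB@6
I2 ld r4 <- r2: IF@3 ID@4 stall=0 (-) EX@5 MEM@6 WB@7
I3 ld r2 <- r1: IF@4 ID@5 stall=0 (-) EX@6 MEM@7 WB@8
I4 ld r4 <- r2: IF@5 ID@6 stall=2 (RAW on I3.r2 (WB@8)) EX@9 MEM@10 WB@11

Answer: 5 6 7 8 11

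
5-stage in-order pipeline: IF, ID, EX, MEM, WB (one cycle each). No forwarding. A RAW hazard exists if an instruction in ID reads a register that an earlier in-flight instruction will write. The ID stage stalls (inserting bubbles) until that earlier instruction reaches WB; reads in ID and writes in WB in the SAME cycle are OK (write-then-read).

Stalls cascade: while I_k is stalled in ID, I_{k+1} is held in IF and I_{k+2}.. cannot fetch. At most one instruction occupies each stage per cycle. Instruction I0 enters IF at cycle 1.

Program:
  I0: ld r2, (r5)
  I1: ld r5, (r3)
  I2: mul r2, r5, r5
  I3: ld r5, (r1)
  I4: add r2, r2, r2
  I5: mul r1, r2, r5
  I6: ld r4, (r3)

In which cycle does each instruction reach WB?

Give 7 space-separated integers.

Answer: 5 6 9 10 12 15 16

Derivation:
I0 ld r2 <- r5: IF@1 ID@2 stall=0 (-) EX@3 MEM@4 WB@5
I1 ld r5 <- r3: IF@2 ID@3 stall=0 (-) EX@4 MEM@5 WB@6
I2 mul r2 <- r5,r5: IF@3 ID@4 stall=2 (RAW on I1.r5 (WB@6)) EX@7 MEM@8 WB@9
I3 ld r5 <- r1: IF@4 ID@7 stall=0 (-) EX@8 MEM@9 WB@10
I4 add r2 <- r2,r2: IF@7 ID@8 stall=1 (RAW on I2.r2 (WB@9)) EX@10 MEM@11 WB@12
I5 mul r1 <- r2,r5: IF@8 ID@10 stall=2 (RAW on I4.r2 (WB@12)) EX@13 MEM@14 WB@15
I6 ld r4 <- r3: IF@10 ID@13 stall=0 (-) EX@14 MEM@15 WB@16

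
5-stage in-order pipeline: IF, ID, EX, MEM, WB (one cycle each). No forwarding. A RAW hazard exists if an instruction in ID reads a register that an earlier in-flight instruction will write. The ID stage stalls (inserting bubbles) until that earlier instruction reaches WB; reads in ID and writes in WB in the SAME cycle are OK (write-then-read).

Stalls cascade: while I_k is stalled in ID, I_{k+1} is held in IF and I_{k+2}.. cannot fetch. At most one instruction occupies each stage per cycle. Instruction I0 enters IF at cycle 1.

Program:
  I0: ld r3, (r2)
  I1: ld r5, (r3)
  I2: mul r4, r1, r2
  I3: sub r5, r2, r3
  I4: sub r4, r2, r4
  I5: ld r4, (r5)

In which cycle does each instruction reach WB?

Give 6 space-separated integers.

Answer: 5 8 9 10 12 13

Derivation:
I0 ld r3 <- r2: IF@1 ID@2 stall=0 (-) EX@3 MEM@4 WB@5
I1 ld r5 <- r3: IF@2 ID@3 stall=2 (RAW on I0.r3 (WB@5)) EX@6 MEM@7 WB@8
I2 mul r4 <- r1,r2: IF@3 ID@6 stall=0 (-) EX@7 MEM@8 WB@9
I3 sub r5 <- r2,r3: IF@6 ID@7 stall=0 (-) EX@8 MEM@9 WB@10
I4 sub r4 <- r2,r4: IF@7 ID@8 stall=1 (RAW on I2.r4 (WB@9)) EX@10 MEM@11 WB@12
I5 ld r4 <- r5: IF@8 ID@10 stall=0 (-) EX@11 MEM@12 WB@13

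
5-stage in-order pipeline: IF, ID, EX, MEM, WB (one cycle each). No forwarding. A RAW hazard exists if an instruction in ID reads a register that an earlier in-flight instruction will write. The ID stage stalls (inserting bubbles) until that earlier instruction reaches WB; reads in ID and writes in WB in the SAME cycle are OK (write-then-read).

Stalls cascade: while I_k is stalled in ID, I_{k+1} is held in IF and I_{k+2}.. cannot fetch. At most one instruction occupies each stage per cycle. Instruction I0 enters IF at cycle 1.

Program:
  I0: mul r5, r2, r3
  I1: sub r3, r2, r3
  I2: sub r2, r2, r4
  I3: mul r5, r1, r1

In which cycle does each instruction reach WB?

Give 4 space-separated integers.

I0 mul r5 <- r2,r3: IF@1 ID@2 stall=0 (-) EX@3 MEM@4 WB@5
I1 sub r3 <- r2,r3: IF@2 ID@3 stall=0 (-) EX@4 MEM@5 WB@6
I2 sub r2 <- r2,r4: IF@3 ID@4 stall=0 (-) EX@5 MEM@6 WB@7
I3 mul r5 <- r1,r1: IF@4 ID@5 stall=0 (-) EX@6 MEM@7 WB@8

Answer: 5 6 7 8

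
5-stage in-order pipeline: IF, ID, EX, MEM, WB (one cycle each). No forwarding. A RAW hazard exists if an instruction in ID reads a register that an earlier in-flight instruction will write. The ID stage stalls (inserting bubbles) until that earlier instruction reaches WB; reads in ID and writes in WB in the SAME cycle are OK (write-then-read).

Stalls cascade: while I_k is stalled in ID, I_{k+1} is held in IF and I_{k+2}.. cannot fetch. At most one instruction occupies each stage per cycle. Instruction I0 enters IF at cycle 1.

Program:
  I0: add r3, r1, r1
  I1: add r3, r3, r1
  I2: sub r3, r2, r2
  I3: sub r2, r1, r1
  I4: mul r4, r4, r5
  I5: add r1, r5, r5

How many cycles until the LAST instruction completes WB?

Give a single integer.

Answer: 12

Derivation:
I0 add r3 <- r1,r1: IF@1 ID@2 stall=0 (-) EX@3 MEM@4 WB@5
I1 add r3 <- r3,r1: IF@2 ID@3 stall=2 (RAW on I0.r3 (WB@5)) EX@6 MEM@7 WB@8
I2 sub r3 <- r2,r2: IF@3 ID@6 stall=0 (-) EX@7 MEM@8 WB@9
I3 sub r2 <- r1,r1: IF@6 ID@7 stall=0 (-) EX@8 MEM@9 WB@10
I4 mul r4 <- r4,r5: IF@7 ID@8 stall=0 (-) EX@9 MEM@10 WB@11
I5 add r1 <- r5,r5: IF@8 ID@9 stall=0 (-) EX@10 MEM@11 WB@12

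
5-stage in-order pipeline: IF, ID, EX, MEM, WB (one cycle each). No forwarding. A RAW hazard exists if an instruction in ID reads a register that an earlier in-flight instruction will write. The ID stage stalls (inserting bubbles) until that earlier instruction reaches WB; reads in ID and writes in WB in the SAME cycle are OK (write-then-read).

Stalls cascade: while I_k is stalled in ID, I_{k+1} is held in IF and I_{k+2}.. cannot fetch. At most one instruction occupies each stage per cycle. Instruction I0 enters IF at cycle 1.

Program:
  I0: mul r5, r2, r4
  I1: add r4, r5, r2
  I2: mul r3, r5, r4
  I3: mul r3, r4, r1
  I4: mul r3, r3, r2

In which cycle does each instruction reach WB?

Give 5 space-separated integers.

Answer: 5 8 11 12 15

Derivation:
I0 mul r5 <- r2,r4: IF@1 ID@2 stall=0 (-) EX@3 MEM@4 WB@5
I1 add r4 <- r5,r2: IF@2 ID@3 stall=2 (RAW on I0.r5 (WB@5)) EX@6 MEM@7 WB@8
I2 mul r3 <- r5,r4: IF@3 ID@6 stall=2 (RAW on I1.r4 (WB@8)) EX@9 MEM@10 WB@11
I3 mul r3 <- r4,r1: IF@6 ID@9 stall=0 (-) EX@10 MEM@11 WB@12
I4 mul r3 <- r3,r2: IF@9 ID@10 stall=2 (RAW on I3.r3 (WB@12)) EX@13 MEM@14 WB@15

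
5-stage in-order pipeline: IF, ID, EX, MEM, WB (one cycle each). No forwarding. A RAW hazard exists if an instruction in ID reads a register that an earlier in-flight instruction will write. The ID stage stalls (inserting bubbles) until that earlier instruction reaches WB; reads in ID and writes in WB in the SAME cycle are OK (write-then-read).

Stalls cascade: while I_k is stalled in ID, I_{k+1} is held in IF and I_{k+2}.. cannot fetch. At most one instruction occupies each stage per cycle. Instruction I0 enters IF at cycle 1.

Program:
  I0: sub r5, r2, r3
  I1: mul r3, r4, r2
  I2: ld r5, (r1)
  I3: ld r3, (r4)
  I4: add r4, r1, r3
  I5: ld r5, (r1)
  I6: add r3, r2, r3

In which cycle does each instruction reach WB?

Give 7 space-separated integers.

Answer: 5 6 7 8 11 12 13

Derivation:
I0 sub r5 <- r2,r3: IF@1 ID@2 stall=0 (-) EX@3 MEM@4 WB@5
I1 mul r3 <- r4,r2: IF@2 ID@3 stall=0 (-) EX@4 MEM@5 WB@6
I2 ld r5 <- r1: IF@3 ID@4 stall=0 (-) EX@5 MEM@6 WB@7
I3 ld r3 <- r4: IF@4 ID@5 stall=0 (-) EX@6 MEM@7 WB@8
I4 add r4 <- r1,r3: IF@5 ID@6 stall=2 (RAW on I3.r3 (WB@8)) EX@9 MEM@10 WB@11
I5 ld r5 <- r1: IF@6 ID@9 stall=0 (-) EX@10 MEM@11 WB@12
I6 add r3 <- r2,r3: IF@9 ID@10 stall=0 (-) EX@11 MEM@12 WB@13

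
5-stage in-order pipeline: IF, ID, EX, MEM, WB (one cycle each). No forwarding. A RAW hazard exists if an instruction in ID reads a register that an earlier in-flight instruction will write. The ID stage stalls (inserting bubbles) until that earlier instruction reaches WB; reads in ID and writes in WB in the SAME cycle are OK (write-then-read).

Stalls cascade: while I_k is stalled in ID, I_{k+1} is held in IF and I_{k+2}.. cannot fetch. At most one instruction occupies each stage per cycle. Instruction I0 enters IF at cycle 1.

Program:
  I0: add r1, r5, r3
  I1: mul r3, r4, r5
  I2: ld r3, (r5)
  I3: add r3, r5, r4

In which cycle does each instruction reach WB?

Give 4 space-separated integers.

Answer: 5 6 7 8

Derivation:
I0 add r1 <- r5,r3: IF@1 ID@2 stall=0 (-) EX@3 MEM@4 WB@5
I1 mul r3 <- r4,r5: IF@2 ID@3 stall=0 (-) EX@4 MEM@5 WB@6
I2 ld r3 <- r5: IF@3 ID@4 stall=0 (-) EX@5 MEM@6 WB@7
I3 add r3 <- r5,r4: IF@4 ID@5 stall=0 (-) EX@6 MEM@7 WB@8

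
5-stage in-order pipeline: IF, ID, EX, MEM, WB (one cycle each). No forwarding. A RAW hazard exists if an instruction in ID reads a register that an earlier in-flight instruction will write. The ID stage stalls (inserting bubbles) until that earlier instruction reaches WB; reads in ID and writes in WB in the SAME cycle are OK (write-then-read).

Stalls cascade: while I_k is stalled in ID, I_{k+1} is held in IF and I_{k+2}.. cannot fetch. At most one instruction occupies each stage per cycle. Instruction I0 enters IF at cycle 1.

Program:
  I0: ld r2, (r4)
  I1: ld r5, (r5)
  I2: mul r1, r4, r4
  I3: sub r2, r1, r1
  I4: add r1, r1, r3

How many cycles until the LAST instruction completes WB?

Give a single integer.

Answer: 11

Derivation:
I0 ld r2 <- r4: IF@1 ID@2 stall=0 (-) EX@3 MEM@4 WB@5
I1 ld r5 <- r5: IF@2 ID@3 stall=0 (-) EX@4 MEM@5 WB@6
I2 mul r1 <- r4,r4: IF@3 ID@4 stall=0 (-) EX@5 MEM@6 WB@7
I3 sub r2 <- r1,r1: IF@4 ID@5 stall=2 (RAW on I2.r1 (WB@7)) EX@8 MEM@9 WB@10
I4 add r1 <- r1,r3: IF@5 ID@8 stall=0 (-) EX@9 MEM@10 WB@11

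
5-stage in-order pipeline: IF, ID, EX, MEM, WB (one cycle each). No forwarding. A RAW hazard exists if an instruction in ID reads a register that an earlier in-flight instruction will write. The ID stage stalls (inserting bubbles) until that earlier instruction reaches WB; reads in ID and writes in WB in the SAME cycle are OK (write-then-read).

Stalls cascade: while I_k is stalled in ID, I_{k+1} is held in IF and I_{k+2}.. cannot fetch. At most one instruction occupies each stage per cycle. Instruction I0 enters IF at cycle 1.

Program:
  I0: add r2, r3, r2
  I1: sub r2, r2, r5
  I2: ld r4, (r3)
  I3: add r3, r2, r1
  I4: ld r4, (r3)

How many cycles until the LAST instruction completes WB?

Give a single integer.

I0 add r2 <- r3,r2: IF@1 ID@2 stall=0 (-) EX@3 MEM@4 WB@5
I1 sub r2 <- r2,r5: IF@2 ID@3 stall=2 (RAW on I0.r2 (WB@5)) EX@6 MEM@7 WB@8
I2 ld r4 <- r3: IF@3 ID@6 stall=0 (-) EX@7 MEM@8 WB@9
I3 add r3 <- r2,r1: IF@6 ID@7 stall=1 (RAW on I1.r2 (WB@8)) EX@9 MEM@10 WB@11
I4 ld r4 <- r3: IF@7 ID@9 stall=2 (RAW on I3.r3 (WB@11)) EX@12 MEM@13 WB@14

Answer: 14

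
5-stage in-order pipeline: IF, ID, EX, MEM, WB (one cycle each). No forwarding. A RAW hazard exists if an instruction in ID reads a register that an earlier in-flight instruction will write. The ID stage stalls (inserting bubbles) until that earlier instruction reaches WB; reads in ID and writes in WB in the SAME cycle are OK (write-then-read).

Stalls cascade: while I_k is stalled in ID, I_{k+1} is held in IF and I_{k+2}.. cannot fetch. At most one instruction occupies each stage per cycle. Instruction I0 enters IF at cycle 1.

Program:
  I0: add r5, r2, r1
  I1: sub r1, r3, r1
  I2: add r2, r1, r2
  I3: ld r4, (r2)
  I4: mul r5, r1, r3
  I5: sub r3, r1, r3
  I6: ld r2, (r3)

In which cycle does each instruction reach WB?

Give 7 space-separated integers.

I0 add r5 <- r2,r1: IF@1 ID@2 stall=0 (-) EX@3 MEM@4 WB@5
I1 sub r1 <- r3,r1: IF@2 ID@3 stall=0 (-) EX@4 MEM@5 WB@6
I2 add r2 <- r1,r2: IF@3 ID@4 stall=2 (RAW on I1.r1 (WB@6)) EX@7 MEM@8 WB@9
I3 ld r4 <- r2: IF@4 ID@7 stall=2 (RAW on I2.r2 (WB@9)) EX@10 MEM@11 WB@12
I4 mul r5 <- r1,r3: IF@7 ID@10 stall=0 (-) EX@11 MEM@12 WB@13
I5 sub r3 <- r1,r3: IF@10 ID@11 stall=0 (-) EX@12 MEM@13 WB@14
I6 ld r2 <- r3: IF@11 ID@12 stall=2 (RAW on I5.r3 (WB@14)) EX@15 MEM@16 WB@17

Answer: 5 6 9 12 13 14 17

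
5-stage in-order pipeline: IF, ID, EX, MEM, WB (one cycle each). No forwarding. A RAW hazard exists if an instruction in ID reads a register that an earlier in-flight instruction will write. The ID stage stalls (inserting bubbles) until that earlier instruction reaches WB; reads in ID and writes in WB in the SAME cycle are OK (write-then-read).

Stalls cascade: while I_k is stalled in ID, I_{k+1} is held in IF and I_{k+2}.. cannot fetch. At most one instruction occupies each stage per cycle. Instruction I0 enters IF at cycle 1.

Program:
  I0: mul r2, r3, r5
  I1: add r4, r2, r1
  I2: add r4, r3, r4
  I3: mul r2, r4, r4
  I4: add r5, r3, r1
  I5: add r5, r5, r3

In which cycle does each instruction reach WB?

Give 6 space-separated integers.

I0 mul r2 <- r3,r5: IF@1 ID@2 stall=0 (-) EX@3 MEM@4 WB@5
I1 add r4 <- r2,r1: IF@2 ID@3 stall=2 (RAW on I0.r2 (WB@5)) EX@6 MEM@7 WB@8
I2 add r4 <- r3,r4: IF@3 ID@6 stall=2 (RAW on I1.r4 (WB@8)) EX@9 MEM@10 WB@11
I3 mul r2 <- r4,r4: IF@6 ID@9 stall=2 (RAW on I2.r4 (WB@11)) EX@12 MEM@13 WB@14
I4 add r5 <- r3,r1: IF@9 ID@12 stall=0 (-) EX@13 MEM@14 WB@15
I5 add r5 <- r5,r3: IF@12 ID@13 stall=2 (RAW on I4.r5 (WB@15)) EX@16 MEM@17 WB@18

Answer: 5 8 11 14 15 18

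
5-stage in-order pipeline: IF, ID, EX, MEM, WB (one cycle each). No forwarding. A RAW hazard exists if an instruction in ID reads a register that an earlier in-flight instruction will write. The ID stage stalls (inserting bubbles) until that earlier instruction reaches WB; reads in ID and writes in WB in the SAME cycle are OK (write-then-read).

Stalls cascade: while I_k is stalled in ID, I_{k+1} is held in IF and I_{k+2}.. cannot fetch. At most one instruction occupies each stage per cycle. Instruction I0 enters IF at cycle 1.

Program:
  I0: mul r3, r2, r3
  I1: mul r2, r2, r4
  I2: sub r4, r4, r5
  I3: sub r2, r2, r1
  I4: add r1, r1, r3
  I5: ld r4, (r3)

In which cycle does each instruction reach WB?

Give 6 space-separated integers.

Answer: 5 6 7 9 10 11

Derivation:
I0 mul r3 <- r2,r3: IF@1 ID@2 stall=0 (-) EX@3 MEM@4 WB@5
I1 mul r2 <- r2,r4: IF@2 ID@3 stall=0 (-) EX@4 MEM@5 WB@6
I2 sub r4 <- r4,r5: IF@3 ID@4 stall=0 (-) EX@5 MEM@6 WB@7
I3 sub r2 <- r2,r1: IF@4 ID@5 stall=1 (RAW on I1.r2 (WB@6)) EX@7 MEM@8 WB@9
I4 add r1 <- r1,r3: IF@5 ID@7 stall=0 (-) EX@8 MEM@9 WB@10
I5 ld r4 <- r3: IF@7 ID@8 stall=0 (-) EX@9 MEM@10 WB@11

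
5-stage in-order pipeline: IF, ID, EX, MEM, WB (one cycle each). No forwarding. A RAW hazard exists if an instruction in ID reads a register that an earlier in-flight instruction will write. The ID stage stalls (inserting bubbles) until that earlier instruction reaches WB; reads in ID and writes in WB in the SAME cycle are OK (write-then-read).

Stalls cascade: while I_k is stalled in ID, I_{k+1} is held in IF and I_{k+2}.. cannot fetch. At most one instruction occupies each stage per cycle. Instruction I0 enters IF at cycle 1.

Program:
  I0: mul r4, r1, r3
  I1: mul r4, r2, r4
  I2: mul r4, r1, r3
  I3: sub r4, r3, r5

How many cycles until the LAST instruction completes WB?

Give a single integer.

Answer: 10

Derivation:
I0 mul r4 <- r1,r3: IF@1 ID@2 stall=0 (-) EX@3 MEM@4 WB@5
I1 mul r4 <- r2,r4: IF@2 ID@3 stall=2 (RAW on I0.r4 (WB@5)) EX@6 MEM@7 WB@8
I2 mul r4 <- r1,r3: IF@3 ID@6 stall=0 (-) EX@7 MEM@8 WB@9
I3 sub r4 <- r3,r5: IF@6 ID@7 stall=0 (-) EX@8 MEM@9 WB@10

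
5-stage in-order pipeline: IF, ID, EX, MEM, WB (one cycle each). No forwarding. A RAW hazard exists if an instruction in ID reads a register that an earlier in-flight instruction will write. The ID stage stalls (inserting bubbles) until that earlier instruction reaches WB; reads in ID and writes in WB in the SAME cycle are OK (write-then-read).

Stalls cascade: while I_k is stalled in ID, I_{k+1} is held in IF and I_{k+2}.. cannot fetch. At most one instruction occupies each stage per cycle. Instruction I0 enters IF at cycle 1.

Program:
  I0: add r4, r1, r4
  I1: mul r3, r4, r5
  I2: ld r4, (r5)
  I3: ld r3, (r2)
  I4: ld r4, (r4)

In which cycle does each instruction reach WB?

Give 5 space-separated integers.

Answer: 5 8 9 10 12

Derivation:
I0 add r4 <- r1,r4: IF@1 ID@2 stall=0 (-) EX@3 MEM@4 WB@5
I1 mul r3 <- r4,r5: IF@2 ID@3 stall=2 (RAW on I0.r4 (WB@5)) EX@6 MEM@7 WB@8
I2 ld r4 <- r5: IF@3 ID@6 stall=0 (-) EX@7 MEM@8 WB@9
I3 ld r3 <- r2: IF@6 ID@7 stall=0 (-) EX@8 MEM@9 WB@10
I4 ld r4 <- r4: IF@7 ID@8 stall=1 (RAW on I2.r4 (WB@9)) EX@10 MEM@11 WB@12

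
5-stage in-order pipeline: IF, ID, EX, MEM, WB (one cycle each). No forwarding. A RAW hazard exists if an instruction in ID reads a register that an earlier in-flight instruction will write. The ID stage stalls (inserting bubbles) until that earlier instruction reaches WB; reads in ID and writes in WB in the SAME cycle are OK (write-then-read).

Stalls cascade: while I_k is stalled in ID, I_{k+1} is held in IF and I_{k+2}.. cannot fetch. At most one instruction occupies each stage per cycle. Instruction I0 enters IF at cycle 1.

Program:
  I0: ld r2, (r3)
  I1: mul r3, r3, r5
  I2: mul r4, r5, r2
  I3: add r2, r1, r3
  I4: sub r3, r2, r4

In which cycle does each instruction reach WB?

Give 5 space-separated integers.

I0 ld r2 <- r3: IF@1 ID@2 stall=0 (-) EX@3 MEM@4 WB@5
I1 mul r3 <- r3,r5: IF@2 ID@3 stall=0 (-) EX@4 MEM@5 WB@6
I2 mul r4 <- r5,r2: IF@3 ID@4 stall=1 (RAW on I0.r2 (WB@5)) EX@6 MEM@7 WB@8
I3 add r2 <- r1,r3: IF@4 ID@6 stall=0 (-) EX@7 MEM@8 WB@9
I4 sub r3 <- r2,r4: IF@6 ID@7 stall=2 (RAW on I3.r2 (WB@9)) EX@10 MEM@11 WB@12

Answer: 5 6 8 9 12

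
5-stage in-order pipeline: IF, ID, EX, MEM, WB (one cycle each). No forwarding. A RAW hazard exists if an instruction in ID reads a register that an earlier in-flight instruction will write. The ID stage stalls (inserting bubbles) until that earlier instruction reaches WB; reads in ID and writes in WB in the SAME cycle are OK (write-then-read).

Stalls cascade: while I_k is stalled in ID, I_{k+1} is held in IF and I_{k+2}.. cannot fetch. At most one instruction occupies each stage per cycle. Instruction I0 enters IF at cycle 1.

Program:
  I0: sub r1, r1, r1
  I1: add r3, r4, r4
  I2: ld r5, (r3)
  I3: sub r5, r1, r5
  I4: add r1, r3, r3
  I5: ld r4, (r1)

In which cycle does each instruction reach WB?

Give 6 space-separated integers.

I0 sub r1 <- r1,r1: IF@1 ID@2 stall=0 (-) EX@3 MEM@4 WB@5
I1 add r3 <- r4,r4: IF@2 ID@3 stall=0 (-) EX@4 MEM@5 WB@6
I2 ld r5 <- r3: IF@3 ID@4 stall=2 (RAW on I1.r3 (WB@6)) EX@7 MEM@8 WB@9
I3 sub r5 <- r1,r5: IF@4 ID@7 stall=2 (RAW on I2.r5 (WB@9)) EX@10 MEM@11 WB@12
I4 add r1 <- r3,r3: IF@7 ID@10 stall=0 (-) EX@11 MEM@12 WB@13
I5 ld r4 <- r1: IF@10 ID@11 stall=2 (RAW on I4.r1 (WB@13)) EX@14 MEM@15 WB@16

Answer: 5 6 9 12 13 16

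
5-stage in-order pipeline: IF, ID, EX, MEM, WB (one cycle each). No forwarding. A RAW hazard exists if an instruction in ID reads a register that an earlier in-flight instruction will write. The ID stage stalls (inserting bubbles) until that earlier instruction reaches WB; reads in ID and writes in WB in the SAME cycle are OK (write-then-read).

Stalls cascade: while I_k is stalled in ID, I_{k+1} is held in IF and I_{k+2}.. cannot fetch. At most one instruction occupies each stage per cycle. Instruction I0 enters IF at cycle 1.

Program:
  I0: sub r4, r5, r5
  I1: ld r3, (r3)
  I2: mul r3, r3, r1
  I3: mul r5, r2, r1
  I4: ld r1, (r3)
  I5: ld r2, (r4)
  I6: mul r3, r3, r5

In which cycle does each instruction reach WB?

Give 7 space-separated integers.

Answer: 5 6 9 10 12 13 14

Derivation:
I0 sub r4 <- r5,r5: IF@1 ID@2 stall=0 (-) EX@3 MEM@4 WB@5
I1 ld r3 <- r3: IF@2 ID@3 stall=0 (-) EX@4 MEM@5 WB@6
I2 mul r3 <- r3,r1: IF@3 ID@4 stall=2 (RAW on I1.r3 (WB@6)) EX@7 MEM@8 WB@9
I3 mul r5 <- r2,r1: IF@4 ID@7 stall=0 (-) EX@8 MEM@9 WB@10
I4 ld r1 <- r3: IF@7 ID@8 stall=1 (RAW on I2.r3 (WB@9)) EX@10 MEM@11 WB@12
I5 ld r2 <- r4: IF@8 ID@10 stall=0 (-) EX@11 MEM@12 WB@13
I6 mul r3 <- r3,r5: IF@10 ID@11 stall=0 (-) EX@12 MEM@13 WB@14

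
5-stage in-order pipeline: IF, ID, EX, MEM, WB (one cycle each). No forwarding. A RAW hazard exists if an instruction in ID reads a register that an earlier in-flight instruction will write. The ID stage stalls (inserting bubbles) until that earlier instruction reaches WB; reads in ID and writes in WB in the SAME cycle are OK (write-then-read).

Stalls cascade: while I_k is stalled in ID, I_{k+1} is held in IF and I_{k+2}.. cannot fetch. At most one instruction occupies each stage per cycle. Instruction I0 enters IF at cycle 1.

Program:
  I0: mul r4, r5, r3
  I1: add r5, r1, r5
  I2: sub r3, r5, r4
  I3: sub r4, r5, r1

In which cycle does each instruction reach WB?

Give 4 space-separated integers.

Answer: 5 6 9 10

Derivation:
I0 mul r4 <- r5,r3: IF@1 ID@2 stall=0 (-) EX@3 MEM@4 WB@5
I1 add r5 <- r1,r5: IF@2 ID@3 stall=0 (-) EX@4 MEM@5 WB@6
I2 sub r3 <- r5,r4: IF@3 ID@4 stall=2 (RAW on I1.r5 (WB@6)) EX@7 MEM@8 WB@9
I3 sub r4 <- r5,r1: IF@4 ID@7 stall=0 (-) EX@8 MEM@9 WB@10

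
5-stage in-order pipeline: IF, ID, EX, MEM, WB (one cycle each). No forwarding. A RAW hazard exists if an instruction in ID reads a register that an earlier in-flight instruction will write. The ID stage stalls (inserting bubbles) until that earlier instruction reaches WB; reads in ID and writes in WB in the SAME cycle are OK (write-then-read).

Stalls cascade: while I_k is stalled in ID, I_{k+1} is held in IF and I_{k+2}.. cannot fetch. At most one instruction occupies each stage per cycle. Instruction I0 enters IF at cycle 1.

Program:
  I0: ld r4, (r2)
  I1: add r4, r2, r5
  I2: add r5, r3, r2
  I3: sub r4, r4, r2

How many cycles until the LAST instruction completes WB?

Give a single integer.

I0 ld r4 <- r2: IF@1 ID@2 stall=0 (-) EX@3 MEM@4 WB@5
I1 add r4 <- r2,r5: IF@2 ID@3 stall=0 (-) EX@4 MEM@5 WB@6
I2 add r5 <- r3,r2: IF@3 ID@4 stall=0 (-) EX@5 MEM@6 WB@7
I3 sub r4 <- r4,r2: IF@4 ID@5 stall=1 (RAW on I1.r4 (WB@6)) EX@7 MEM@8 WB@9

Answer: 9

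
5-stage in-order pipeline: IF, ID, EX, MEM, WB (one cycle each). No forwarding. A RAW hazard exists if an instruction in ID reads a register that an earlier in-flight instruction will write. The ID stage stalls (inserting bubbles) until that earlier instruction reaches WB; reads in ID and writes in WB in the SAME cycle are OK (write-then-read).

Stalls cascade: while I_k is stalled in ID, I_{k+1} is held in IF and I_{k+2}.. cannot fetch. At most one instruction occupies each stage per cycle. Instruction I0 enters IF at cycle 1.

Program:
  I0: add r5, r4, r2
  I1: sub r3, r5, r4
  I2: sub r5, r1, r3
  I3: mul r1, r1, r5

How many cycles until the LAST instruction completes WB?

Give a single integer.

Answer: 14

Derivation:
I0 add r5 <- r4,r2: IF@1 ID@2 stall=0 (-) EX@3 MEM@4 WB@5
I1 sub r3 <- r5,r4: IF@2 ID@3 stall=2 (RAW on I0.r5 (WB@5)) EX@6 MEM@7 WB@8
I2 sub r5 <- r1,r3: IF@3 ID@6 stall=2 (RAW on I1.r3 (WB@8)) EX@9 MEM@10 WB@11
I3 mul r1 <- r1,r5: IF@6 ID@9 stall=2 (RAW on I2.r5 (WB@11)) EX@12 MEM@13 WB@14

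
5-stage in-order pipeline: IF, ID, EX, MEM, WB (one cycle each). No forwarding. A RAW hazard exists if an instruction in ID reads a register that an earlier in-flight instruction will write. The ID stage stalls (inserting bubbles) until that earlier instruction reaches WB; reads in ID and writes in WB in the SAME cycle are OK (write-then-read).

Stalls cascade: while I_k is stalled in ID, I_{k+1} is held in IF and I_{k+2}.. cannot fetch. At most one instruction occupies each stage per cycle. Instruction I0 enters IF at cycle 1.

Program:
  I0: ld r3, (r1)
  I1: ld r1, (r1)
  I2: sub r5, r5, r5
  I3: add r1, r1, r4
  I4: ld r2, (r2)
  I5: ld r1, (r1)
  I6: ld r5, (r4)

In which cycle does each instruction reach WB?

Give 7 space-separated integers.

Answer: 5 6 7 9 10 12 13

Derivation:
I0 ld r3 <- r1: IF@1 ID@2 stall=0 (-) EX@3 MEM@4 WB@5
I1 ld r1 <- r1: IF@2 ID@3 stall=0 (-) EX@4 MEM@5 WB@6
I2 sub r5 <- r5,r5: IF@3 ID@4 stall=0 (-) EX@5 MEM@6 WB@7
I3 add r1 <- r1,r4: IF@4 ID@5 stall=1 (RAW on I1.r1 (WB@6)) EX@7 MEM@8 WB@9
I4 ld r2 <- r2: IF@5 ID@7 stall=0 (-) EX@8 MEM@9 WB@10
I5 ld r1 <- r1: IF@7 ID@8 stall=1 (RAW on I3.r1 (WB@9)) EX@10 MEM@11 WB@12
I6 ld r5 <- r4: IF@8 ID@10 stall=0 (-) EX@11 MEM@12 WB@13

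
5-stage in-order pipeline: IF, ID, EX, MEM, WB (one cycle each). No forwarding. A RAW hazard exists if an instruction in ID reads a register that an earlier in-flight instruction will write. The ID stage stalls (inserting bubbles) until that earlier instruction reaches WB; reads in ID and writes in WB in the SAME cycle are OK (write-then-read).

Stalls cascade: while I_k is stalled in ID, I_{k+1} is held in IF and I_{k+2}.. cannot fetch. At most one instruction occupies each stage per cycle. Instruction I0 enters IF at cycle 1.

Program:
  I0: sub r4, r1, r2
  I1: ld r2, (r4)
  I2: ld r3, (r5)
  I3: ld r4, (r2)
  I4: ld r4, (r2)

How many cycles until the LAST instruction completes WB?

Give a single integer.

Answer: 12

Derivation:
I0 sub r4 <- r1,r2: IF@1 ID@2 stall=0 (-) EX@3 MEM@4 WB@5
I1 ld r2 <- r4: IF@2 ID@3 stall=2 (RAW on I0.r4 (WB@5)) EX@6 MEM@7 WB@8
I2 ld r3 <- r5: IF@3 ID@6 stall=0 (-) EX@7 MEM@8 WB@9
I3 ld r4 <- r2: IF@6 ID@7 stall=1 (RAW on I1.r2 (WB@8)) EX@9 MEM@10 WB@11
I4 ld r4 <- r2: IF@7 ID@9 stall=0 (-) EX@10 MEM@11 WB@12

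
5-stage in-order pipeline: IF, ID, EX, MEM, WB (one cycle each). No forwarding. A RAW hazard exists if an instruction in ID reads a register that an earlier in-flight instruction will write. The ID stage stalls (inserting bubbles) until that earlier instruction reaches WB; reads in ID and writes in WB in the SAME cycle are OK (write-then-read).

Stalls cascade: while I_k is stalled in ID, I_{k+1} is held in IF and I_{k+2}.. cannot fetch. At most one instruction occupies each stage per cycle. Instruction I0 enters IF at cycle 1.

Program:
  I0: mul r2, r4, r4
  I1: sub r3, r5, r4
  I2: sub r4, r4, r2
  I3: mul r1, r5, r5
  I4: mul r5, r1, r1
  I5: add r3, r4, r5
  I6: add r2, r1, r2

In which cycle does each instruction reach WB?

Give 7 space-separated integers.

I0 mul r2 <- r4,r4: IF@1 ID@2 stall=0 (-) EX@3 MEM@4 WB@5
I1 sub r3 <- r5,r4: IF@2 ID@3 stall=0 (-) EX@4 MEM@5 WB@6
I2 sub r4 <- r4,r2: IF@3 ID@4 stall=1 (RAW on I0.r2 (WB@5)) EX@6 MEM@7 WB@8
I3 mul r1 <- r5,r5: IF@4 ID@6 stall=0 (-) EX@7 MEM@8 WB@9
I4 mul r5 <- r1,r1: IF@6 ID@7 stall=2 (RAW on I3.r1 (WB@9)) EX@10 MEM@11 WB@12
I5 add r3 <- r4,r5: IF@7 ID@10 stall=2 (RAW on I4.r5 (WB@12)) EX@13 MEM@14 WB@15
I6 add r2 <- r1,r2: IF@10 ID@13 stall=0 (-) EX@14 MEM@15 WB@16

Answer: 5 6 8 9 12 15 16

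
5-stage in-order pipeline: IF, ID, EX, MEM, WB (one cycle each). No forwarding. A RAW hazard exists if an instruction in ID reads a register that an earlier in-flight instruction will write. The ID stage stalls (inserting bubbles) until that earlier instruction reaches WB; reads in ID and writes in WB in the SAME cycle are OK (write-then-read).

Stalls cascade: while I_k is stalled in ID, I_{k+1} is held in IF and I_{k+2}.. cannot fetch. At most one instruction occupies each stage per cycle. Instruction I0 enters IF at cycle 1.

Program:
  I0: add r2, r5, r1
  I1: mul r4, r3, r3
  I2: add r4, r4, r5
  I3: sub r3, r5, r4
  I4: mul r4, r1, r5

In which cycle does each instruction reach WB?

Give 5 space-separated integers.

I0 add r2 <- r5,r1: IF@1 ID@2 stall=0 (-) EX@3 MEM@4 WB@5
I1 mul r4 <- r3,r3: IF@2 ID@3 stall=0 (-) EX@4 MEM@5 WB@6
I2 add r4 <- r4,r5: IF@3 ID@4 stall=2 (RAW on I1.r4 (WB@6)) EX@7 MEM@8 WB@9
I3 sub r3 <- r5,r4: IF@4 ID@7 stall=2 (RAW on I2.r4 (WB@9)) EX@10 MEM@11 WB@12
I4 mul r4 <- r1,r5: IF@7 ID@10 stall=0 (-) EX@11 MEM@12 WB@13

Answer: 5 6 9 12 13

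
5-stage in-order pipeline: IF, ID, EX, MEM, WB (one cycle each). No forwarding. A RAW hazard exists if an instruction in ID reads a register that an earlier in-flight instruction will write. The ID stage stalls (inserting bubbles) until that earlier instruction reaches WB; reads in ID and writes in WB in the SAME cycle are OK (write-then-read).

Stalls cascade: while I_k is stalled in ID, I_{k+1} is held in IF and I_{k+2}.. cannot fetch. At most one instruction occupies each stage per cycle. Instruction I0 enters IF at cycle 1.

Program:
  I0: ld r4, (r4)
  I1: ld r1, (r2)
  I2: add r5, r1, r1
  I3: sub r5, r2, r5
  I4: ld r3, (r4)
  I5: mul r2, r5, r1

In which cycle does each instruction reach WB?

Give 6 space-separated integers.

Answer: 5 6 9 12 13 15

Derivation:
I0 ld r4 <- r4: IF@1 ID@2 stall=0 (-) EX@3 MEM@4 WB@5
I1 ld r1 <- r2: IF@2 ID@3 stall=0 (-) EX@4 MEM@5 WB@6
I2 add r5 <- r1,r1: IF@3 ID@4 stall=2 (RAW on I1.r1 (WB@6)) EX@7 MEM@8 WB@9
I3 sub r5 <- r2,r5: IF@4 ID@7 stall=2 (RAW on I2.r5 (WB@9)) EX@10 MEM@11 WB@12
I4 ld r3 <- r4: IF@7 ID@10 stall=0 (-) EX@11 MEM@12 WB@13
I5 mul r2 <- r5,r1: IF@10 ID@11 stall=1 (RAW on I3.r5 (WB@12)) EX@13 MEM@14 WB@15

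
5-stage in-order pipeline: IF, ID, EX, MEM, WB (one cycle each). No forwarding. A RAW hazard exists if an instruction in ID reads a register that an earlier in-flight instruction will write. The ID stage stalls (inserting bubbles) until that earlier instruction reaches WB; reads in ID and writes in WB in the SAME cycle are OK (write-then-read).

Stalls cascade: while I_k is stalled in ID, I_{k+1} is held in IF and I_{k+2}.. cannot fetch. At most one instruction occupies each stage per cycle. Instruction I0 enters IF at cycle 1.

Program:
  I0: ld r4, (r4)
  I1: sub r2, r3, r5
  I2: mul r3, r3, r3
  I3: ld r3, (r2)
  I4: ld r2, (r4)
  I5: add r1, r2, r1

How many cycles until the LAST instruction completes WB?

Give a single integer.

Answer: 13

Derivation:
I0 ld r4 <- r4: IF@1 ID@2 stall=0 (-) EX@3 MEM@4 WB@5
I1 sub r2 <- r3,r5: IF@2 ID@3 stall=0 (-) EX@4 MEM@5 WB@6
I2 mul r3 <- r3,r3: IF@3 ID@4 stall=0 (-) EX@5 MEM@6 WB@7
I3 ld r3 <- r2: IF@4 ID@5 stall=1 (RAW on I1.r2 (WB@6)) EX@7 MEM@8 WB@9
I4 ld r2 <- r4: IF@5 ID@7 stall=0 (-) EX@8 MEM@9 WB@10
I5 add r1 <- r2,r1: IF@7 ID@8 stall=2 (RAW on I4.r2 (WB@10)) EX@11 MEM@12 WB@13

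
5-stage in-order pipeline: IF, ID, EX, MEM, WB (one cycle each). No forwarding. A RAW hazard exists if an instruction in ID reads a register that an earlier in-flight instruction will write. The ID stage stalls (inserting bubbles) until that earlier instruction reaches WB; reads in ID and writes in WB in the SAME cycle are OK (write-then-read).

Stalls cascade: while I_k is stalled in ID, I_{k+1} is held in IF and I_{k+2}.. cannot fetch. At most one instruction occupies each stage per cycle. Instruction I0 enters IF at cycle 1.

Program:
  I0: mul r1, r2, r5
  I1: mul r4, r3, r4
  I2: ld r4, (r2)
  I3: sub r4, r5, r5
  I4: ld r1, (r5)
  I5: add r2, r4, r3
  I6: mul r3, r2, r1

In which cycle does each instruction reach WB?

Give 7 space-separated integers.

I0 mul r1 <- r2,r5: IF@1 ID@2 stall=0 (-) EX@3 MEM@4 WB@5
I1 mul r4 <- r3,r4: IF@2 ID@3 stall=0 (-) EX@4 MEM@5 WB@6
I2 ld r4 <- r2: IF@3 ID@4 stall=0 (-) EX@5 MEM@6 WB@7
I3 sub r4 <- r5,r5: IF@4 ID@5 stall=0 (-) EX@6 MEM@7 WB@8
I4 ld r1 <- r5: IF@5 ID@6 stall=0 (-) EX@7 MEM@8 WB@9
I5 add r2 <- r4,r3: IF@6 ID@7 stall=1 (RAW on I3.r4 (WB@8)) EX@9 MEM@10 WB@11
I6 mul r3 <- r2,r1: IF@7 ID@9 stall=2 (RAW on I5.r2 (WB@11)) EX@12 MEM@13 WB@14

Answer: 5 6 7 8 9 11 14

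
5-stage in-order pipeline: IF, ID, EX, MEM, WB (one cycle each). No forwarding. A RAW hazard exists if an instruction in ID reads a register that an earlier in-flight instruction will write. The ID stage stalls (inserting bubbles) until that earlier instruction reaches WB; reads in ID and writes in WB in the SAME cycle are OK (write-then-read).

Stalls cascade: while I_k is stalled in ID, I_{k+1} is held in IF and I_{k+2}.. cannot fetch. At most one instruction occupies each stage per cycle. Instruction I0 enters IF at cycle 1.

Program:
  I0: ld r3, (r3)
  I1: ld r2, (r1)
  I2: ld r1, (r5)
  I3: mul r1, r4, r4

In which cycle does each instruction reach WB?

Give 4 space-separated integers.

I0 ld r3 <- r3: IF@1 ID@2 stall=0 (-) EX@3 MEM@4 WB@5
I1 ld r2 <- r1: IF@2 ID@3 stall=0 (-) EX@4 MEM@5 WB@6
I2 ld r1 <- r5: IF@3 ID@4 stall=0 (-) EX@5 MEM@6 WB@7
I3 mul r1 <- r4,r4: IF@4 ID@5 stall=0 (-) EX@6 MEM@7 WB@8

Answer: 5 6 7 8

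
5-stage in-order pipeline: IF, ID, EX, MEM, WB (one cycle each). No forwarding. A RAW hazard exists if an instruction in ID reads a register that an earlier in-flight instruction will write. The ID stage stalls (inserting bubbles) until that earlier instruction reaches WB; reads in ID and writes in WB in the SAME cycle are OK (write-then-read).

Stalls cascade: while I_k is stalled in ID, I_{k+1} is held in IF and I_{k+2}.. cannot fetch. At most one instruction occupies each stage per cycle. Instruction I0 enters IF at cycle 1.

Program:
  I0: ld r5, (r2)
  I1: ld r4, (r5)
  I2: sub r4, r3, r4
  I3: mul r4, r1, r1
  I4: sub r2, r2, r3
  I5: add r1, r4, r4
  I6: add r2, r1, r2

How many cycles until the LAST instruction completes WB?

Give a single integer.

I0 ld r5 <- r2: IF@1 ID@2 stall=0 (-) EX@3 MEM@4 WB@5
I1 ld r4 <- r5: IF@2 ID@3 stall=2 (RAW on I0.r5 (WB@5)) EX@6 MEM@7 WB@8
I2 sub r4 <- r3,r4: IF@3 ID@6 stall=2 (RAW on I1.r4 (WB@8)) EX@9 MEM@10 WB@11
I3 mul r4 <- r1,r1: IF@6 ID@9 stall=0 (-) EX@10 MEM@11 WB@12
I4 sub r2 <- r2,r3: IF@9 ID@10 stall=0 (-) EX@11 MEM@12 WB@13
I5 add r1 <- r4,r4: IF@10 ID@11 stall=1 (RAW on I3.r4 (WB@12)) EX@13 MEM@14 WB@15
I6 add r2 <- r1,r2: IF@11 ID@13 stall=2 (RAW on I5.r1 (WB@15)) EX@16 MEM@17 WB@18

Answer: 18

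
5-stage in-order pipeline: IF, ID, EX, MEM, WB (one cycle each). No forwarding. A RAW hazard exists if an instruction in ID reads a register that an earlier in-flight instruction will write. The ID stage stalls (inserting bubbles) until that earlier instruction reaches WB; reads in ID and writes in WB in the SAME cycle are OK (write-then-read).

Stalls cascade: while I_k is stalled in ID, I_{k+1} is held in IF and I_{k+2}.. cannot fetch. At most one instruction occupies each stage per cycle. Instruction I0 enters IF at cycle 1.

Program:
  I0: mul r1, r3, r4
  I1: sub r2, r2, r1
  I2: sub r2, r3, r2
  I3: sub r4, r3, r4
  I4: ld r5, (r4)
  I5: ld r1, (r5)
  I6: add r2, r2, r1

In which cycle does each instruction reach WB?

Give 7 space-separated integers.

Answer: 5 8 11 12 15 18 21

Derivation:
I0 mul r1 <- r3,r4: IF@1 ID@2 stall=0 (-) EX@3 MEM@4 WB@5
I1 sub r2 <- r2,r1: IF@2 ID@3 stall=2 (RAW on I0.r1 (WB@5)) EX@6 MEM@7 WB@8
I2 sub r2 <- r3,r2: IF@3 ID@6 stall=2 (RAW on I1.r2 (WB@8)) EX@9 MEM@10 WB@11
I3 sub r4 <- r3,r4: IF@6 ID@9 stall=0 (-) EX@10 MEM@11 WB@12
I4 ld r5 <- r4: IF@9 ID@10 stall=2 (RAW on I3.r4 (WB@12)) EX@13 MEM@14 WB@15
I5 ld r1 <- r5: IF@10 ID@13 stall=2 (RAW on I4.r5 (WB@15)) EX@16 MEM@17 WB@18
I6 add r2 <- r2,r1: IF@13 ID@16 stall=2 (RAW on I5.r1 (WB@18)) EX@19 MEM@20 WB@21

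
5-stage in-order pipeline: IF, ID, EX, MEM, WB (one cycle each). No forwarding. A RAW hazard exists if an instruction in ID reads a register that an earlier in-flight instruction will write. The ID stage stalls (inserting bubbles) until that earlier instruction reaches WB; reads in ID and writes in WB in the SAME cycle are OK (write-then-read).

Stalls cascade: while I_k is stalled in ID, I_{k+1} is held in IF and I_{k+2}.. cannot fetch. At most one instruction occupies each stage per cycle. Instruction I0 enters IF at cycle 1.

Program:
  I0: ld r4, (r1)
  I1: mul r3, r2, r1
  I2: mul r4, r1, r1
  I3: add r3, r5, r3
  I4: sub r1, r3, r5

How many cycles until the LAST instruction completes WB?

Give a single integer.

I0 ld r4 <- r1: IF@1 ID@2 stall=0 (-) EX@3 MEM@4 WB@5
I1 mul r3 <- r2,r1: IF@2 ID@3 stall=0 (-) EX@4 MEM@5 WB@6
I2 mul r4 <- r1,r1: IF@3 ID@4 stall=0 (-) EX@5 MEM@6 WB@7
I3 add r3 <- r5,r3: IF@4 ID@5 stall=1 (RAW on I1.r3 (WB@6)) EX@7 MEM@8 WB@9
I4 sub r1 <- r3,r5: IF@5 ID@7 stall=2 (RAW on I3.r3 (WB@9)) EX@10 MEM@11 WB@12

Answer: 12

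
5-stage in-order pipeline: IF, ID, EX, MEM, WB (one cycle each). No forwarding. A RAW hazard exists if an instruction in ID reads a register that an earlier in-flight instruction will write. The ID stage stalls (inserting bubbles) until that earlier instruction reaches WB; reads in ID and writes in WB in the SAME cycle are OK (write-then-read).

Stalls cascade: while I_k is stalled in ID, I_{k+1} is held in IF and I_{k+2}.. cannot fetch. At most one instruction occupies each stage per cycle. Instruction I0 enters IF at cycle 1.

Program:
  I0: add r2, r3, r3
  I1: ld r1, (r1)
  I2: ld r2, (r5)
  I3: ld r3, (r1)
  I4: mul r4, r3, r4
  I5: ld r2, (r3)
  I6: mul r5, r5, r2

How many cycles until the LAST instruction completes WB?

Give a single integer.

Answer: 16

Derivation:
I0 add r2 <- r3,r3: IF@1 ID@2 stall=0 (-) EX@3 MEM@4 WB@5
I1 ld r1 <- r1: IF@2 ID@3 stall=0 (-) EX@4 MEM@5 WB@6
I2 ld r2 <- r5: IF@3 ID@4 stall=0 (-) EX@5 MEM@6 WB@7
I3 ld r3 <- r1: IF@4 ID@5 stall=1 (RAW on I1.r1 (WB@6)) EX@7 MEM@8 WB@9
I4 mul r4 <- r3,r4: IF@5 ID@7 stall=2 (RAW on I3.r3 (WB@9)) EX@10 MEM@11 WB@12
I5 ld r2 <- r3: IF@7 ID@10 stall=0 (-) EX@11 MEM@12 WB@13
I6 mul r5 <- r5,r2: IF@10 ID@11 stall=2 (RAW on I5.r2 (WB@13)) EX@14 MEM@15 WB@16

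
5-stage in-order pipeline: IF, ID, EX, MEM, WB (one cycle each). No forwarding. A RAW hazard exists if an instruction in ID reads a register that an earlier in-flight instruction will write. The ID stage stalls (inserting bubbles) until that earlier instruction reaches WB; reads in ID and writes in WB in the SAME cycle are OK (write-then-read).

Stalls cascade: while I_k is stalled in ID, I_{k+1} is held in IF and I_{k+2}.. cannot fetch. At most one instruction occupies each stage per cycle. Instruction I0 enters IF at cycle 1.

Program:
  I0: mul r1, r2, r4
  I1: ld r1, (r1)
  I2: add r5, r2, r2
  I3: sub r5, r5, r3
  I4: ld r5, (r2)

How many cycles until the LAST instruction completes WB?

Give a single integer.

I0 mul r1 <- r2,r4: IF@1 ID@2 stall=0 (-) EX@3 MEM@4 WB@5
I1 ld r1 <- r1: IF@2 ID@3 stall=2 (RAW on I0.r1 (WB@5)) EX@6 MEM@7 WB@8
I2 add r5 <- r2,r2: IF@3 ID@6 stall=0 (-) EX@7 MEM@8 WB@9
I3 sub r5 <- r5,r3: IF@6 ID@7 stall=2 (RAW on I2.r5 (WB@9)) EX@10 MEM@11 WB@12
I4 ld r5 <- r2: IF@7 ID@10 stall=0 (-) EX@11 MEM@12 WB@13

Answer: 13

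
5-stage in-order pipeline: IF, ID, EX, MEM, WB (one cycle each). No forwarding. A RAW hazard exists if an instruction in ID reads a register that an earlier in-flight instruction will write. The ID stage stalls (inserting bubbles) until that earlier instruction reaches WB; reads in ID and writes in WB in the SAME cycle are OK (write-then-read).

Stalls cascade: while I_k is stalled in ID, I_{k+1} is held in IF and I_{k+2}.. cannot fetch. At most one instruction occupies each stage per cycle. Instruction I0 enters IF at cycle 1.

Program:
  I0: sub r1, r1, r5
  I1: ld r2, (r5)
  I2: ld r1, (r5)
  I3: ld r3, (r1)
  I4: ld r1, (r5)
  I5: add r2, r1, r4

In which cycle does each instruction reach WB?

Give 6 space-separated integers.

I0 sub r1 <- r1,r5: IF@1 ID@2 stall=0 (-) EX@3 MEM@4 WB@5
I1 ld r2 <- r5: IF@2 ID@3 stall=0 (-) EX@4 MEM@5 WB@6
I2 ld r1 <- r5: IF@3 ID@4 stall=0 (-) EX@5 MEM@6 WB@7
I3 ld r3 <- r1: IF@4 ID@5 stall=2 (RAW on I2.r1 (WB@7)) EX@8 MEM@9 WB@10
I4 ld r1 <- r5: IF@5 ID@8 stall=0 (-) EX@9 MEM@10 WB@11
I5 add r2 <- r1,r4: IF@8 ID@9 stall=2 (RAW on I4.r1 (WB@11)) EX@12 MEM@13 WB@14

Answer: 5 6 7 10 11 14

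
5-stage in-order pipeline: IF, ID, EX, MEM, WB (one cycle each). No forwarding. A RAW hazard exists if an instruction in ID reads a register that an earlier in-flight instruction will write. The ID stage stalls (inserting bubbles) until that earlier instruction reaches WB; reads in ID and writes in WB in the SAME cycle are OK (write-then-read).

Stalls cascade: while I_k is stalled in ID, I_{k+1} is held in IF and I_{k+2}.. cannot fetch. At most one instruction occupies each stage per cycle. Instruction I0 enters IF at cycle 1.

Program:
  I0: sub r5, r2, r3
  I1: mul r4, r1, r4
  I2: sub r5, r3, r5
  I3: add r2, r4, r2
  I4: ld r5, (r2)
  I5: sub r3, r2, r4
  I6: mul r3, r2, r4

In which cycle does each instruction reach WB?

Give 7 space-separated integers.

Answer: 5 6 8 9 12 13 14

Derivation:
I0 sub r5 <- r2,r3: IF@1 ID@2 stall=0 (-) EX@3 MEM@4 WB@5
I1 mul r4 <- r1,r4: IF@2 ID@3 stall=0 (-) EX@4 MEM@5 WB@6
I2 sub r5 <- r3,r5: IF@3 ID@4 stall=1 (RAW on I0.r5 (WB@5)) EX@6 MEM@7 WB@8
I3 add r2 <- r4,r2: IF@4 ID@6 stall=0 (-) EX@7 MEM@8 WB@9
I4 ld r5 <- r2: IF@6 ID@7 stall=2 (RAW on I3.r2 (WB@9)) EX@10 MEM@11 WB@12
I5 sub r3 <- r2,r4: IF@7 ID@10 stall=0 (-) EX@11 MEM@12 WB@13
I6 mul r3 <- r2,r4: IF@10 ID@11 stall=0 (-) EX@12 MEM@13 WB@14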